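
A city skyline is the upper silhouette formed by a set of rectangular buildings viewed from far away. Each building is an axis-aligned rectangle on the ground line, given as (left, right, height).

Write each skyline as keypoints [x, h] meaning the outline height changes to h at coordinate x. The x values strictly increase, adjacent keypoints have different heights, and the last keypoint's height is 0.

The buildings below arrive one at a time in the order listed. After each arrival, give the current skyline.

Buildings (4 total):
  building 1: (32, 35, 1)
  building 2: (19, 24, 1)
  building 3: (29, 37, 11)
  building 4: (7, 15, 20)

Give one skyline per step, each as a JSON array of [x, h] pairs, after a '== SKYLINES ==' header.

== SKYLINES ==
[[32,1],[35,0]]
[[19,1],[24,0],[32,1],[35,0]]
[[19,1],[24,0],[29,11],[37,0]]
[[7,20],[15,0],[19,1],[24,0],[29,11],[37,0]]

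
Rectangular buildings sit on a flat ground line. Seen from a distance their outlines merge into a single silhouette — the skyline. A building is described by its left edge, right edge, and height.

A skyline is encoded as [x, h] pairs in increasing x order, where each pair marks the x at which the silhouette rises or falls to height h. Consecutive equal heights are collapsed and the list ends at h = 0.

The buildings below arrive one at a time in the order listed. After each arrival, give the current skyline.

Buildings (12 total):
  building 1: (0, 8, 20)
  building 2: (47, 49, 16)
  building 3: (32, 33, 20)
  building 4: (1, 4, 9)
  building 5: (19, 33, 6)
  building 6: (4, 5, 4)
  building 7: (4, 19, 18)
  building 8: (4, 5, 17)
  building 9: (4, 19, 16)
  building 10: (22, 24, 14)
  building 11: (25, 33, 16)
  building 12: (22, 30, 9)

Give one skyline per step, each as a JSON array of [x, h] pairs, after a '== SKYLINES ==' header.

== SKYLINES ==
[[0,20],[8,0]]
[[0,20],[8,0],[47,16],[49,0]]
[[0,20],[8,0],[32,20],[33,0],[47,16],[49,0]]
[[0,20],[8,0],[32,20],[33,0],[47,16],[49,0]]
[[0,20],[8,0],[19,6],[32,20],[33,0],[47,16],[49,0]]
[[0,20],[8,0],[19,6],[32,20],[33,0],[47,16],[49,0]]
[[0,20],[8,18],[19,6],[32,20],[33,0],[47,16],[49,0]]
[[0,20],[8,18],[19,6],[32,20],[33,0],[47,16],[49,0]]
[[0,20],[8,18],[19,6],[32,20],[33,0],[47,16],[49,0]]
[[0,20],[8,18],[19,6],[22,14],[24,6],[32,20],[33,0],[47,16],[49,0]]
[[0,20],[8,18],[19,6],[22,14],[24,6],[25,16],[32,20],[33,0],[47,16],[49,0]]
[[0,20],[8,18],[19,6],[22,14],[24,9],[25,16],[32,20],[33,0],[47,16],[49,0]]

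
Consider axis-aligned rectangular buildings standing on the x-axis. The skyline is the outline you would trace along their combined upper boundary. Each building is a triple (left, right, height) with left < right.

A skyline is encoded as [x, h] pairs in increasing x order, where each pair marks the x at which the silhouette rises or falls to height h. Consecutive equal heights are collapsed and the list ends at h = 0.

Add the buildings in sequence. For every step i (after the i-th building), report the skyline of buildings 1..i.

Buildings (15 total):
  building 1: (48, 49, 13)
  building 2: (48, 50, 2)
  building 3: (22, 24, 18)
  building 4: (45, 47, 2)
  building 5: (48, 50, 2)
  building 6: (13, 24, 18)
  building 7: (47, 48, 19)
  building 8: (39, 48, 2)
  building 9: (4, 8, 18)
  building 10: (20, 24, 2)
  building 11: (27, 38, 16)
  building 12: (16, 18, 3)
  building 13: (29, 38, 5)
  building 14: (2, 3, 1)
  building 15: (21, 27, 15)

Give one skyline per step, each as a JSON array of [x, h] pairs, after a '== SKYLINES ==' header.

== SKYLINES ==
[[48,13],[49,0]]
[[48,13],[49,2],[50,0]]
[[22,18],[24,0],[48,13],[49,2],[50,0]]
[[22,18],[24,0],[45,2],[47,0],[48,13],[49,2],[50,0]]
[[22,18],[24,0],[45,2],[47,0],[48,13],[49,2],[50,0]]
[[13,18],[24,0],[45,2],[47,0],[48,13],[49,2],[50,0]]
[[13,18],[24,0],[45,2],[47,19],[48,13],[49,2],[50,0]]
[[13,18],[24,0],[39,2],[47,19],[48,13],[49,2],[50,0]]
[[4,18],[8,0],[13,18],[24,0],[39,2],[47,19],[48,13],[49,2],[50,0]]
[[4,18],[8,0],[13,18],[24,0],[39,2],[47,19],[48,13],[49,2],[50,0]]
[[4,18],[8,0],[13,18],[24,0],[27,16],[38,0],[39,2],[47,19],[48,13],[49,2],[50,0]]
[[4,18],[8,0],[13,18],[24,0],[27,16],[38,0],[39,2],[47,19],[48,13],[49,2],[50,0]]
[[4,18],[8,0],[13,18],[24,0],[27,16],[38,0],[39,2],[47,19],[48,13],[49,2],[50,0]]
[[2,1],[3,0],[4,18],[8,0],[13,18],[24,0],[27,16],[38,0],[39,2],[47,19],[48,13],[49,2],[50,0]]
[[2,1],[3,0],[4,18],[8,0],[13,18],[24,15],[27,16],[38,0],[39,2],[47,19],[48,13],[49,2],[50,0]]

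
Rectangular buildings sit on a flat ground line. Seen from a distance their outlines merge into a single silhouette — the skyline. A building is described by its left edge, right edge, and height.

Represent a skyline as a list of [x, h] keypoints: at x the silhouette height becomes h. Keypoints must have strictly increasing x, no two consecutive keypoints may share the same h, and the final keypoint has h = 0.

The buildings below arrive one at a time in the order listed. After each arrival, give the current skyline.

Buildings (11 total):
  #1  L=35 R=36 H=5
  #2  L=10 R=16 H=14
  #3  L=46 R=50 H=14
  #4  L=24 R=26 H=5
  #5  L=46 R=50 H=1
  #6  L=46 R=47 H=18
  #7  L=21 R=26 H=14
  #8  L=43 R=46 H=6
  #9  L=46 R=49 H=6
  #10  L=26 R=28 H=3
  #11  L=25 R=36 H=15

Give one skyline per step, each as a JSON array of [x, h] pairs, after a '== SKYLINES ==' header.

== SKYLINES ==
[[35,5],[36,0]]
[[10,14],[16,0],[35,5],[36,0]]
[[10,14],[16,0],[35,5],[36,0],[46,14],[50,0]]
[[10,14],[16,0],[24,5],[26,0],[35,5],[36,0],[46,14],[50,0]]
[[10,14],[16,0],[24,5],[26,0],[35,5],[36,0],[46,14],[50,0]]
[[10,14],[16,0],[24,5],[26,0],[35,5],[36,0],[46,18],[47,14],[50,0]]
[[10,14],[16,0],[21,14],[26,0],[35,5],[36,0],[46,18],[47,14],[50,0]]
[[10,14],[16,0],[21,14],[26,0],[35,5],[36,0],[43,6],[46,18],[47,14],[50,0]]
[[10,14],[16,0],[21,14],[26,0],[35,5],[36,0],[43,6],[46,18],[47,14],[50,0]]
[[10,14],[16,0],[21,14],[26,3],[28,0],[35,5],[36,0],[43,6],[46,18],[47,14],[50,0]]
[[10,14],[16,0],[21,14],[25,15],[36,0],[43,6],[46,18],[47,14],[50,0]]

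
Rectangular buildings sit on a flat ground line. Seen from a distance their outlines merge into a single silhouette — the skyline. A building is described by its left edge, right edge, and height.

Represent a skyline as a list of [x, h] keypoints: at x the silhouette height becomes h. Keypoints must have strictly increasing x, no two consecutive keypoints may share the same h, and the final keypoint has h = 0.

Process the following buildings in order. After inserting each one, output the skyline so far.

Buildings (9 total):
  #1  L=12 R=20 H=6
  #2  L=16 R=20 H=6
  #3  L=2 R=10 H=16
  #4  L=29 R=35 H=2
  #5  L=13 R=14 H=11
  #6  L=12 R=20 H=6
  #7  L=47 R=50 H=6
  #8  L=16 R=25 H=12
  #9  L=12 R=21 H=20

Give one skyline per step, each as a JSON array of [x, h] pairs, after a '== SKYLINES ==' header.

== SKYLINES ==
[[12,6],[20,0]]
[[12,6],[20,0]]
[[2,16],[10,0],[12,6],[20,0]]
[[2,16],[10,0],[12,6],[20,0],[29,2],[35,0]]
[[2,16],[10,0],[12,6],[13,11],[14,6],[20,0],[29,2],[35,0]]
[[2,16],[10,0],[12,6],[13,11],[14,6],[20,0],[29,2],[35,0]]
[[2,16],[10,0],[12,6],[13,11],[14,6],[20,0],[29,2],[35,0],[47,6],[50,0]]
[[2,16],[10,0],[12,6],[13,11],[14,6],[16,12],[25,0],[29,2],[35,0],[47,6],[50,0]]
[[2,16],[10,0],[12,20],[21,12],[25,0],[29,2],[35,0],[47,6],[50,0]]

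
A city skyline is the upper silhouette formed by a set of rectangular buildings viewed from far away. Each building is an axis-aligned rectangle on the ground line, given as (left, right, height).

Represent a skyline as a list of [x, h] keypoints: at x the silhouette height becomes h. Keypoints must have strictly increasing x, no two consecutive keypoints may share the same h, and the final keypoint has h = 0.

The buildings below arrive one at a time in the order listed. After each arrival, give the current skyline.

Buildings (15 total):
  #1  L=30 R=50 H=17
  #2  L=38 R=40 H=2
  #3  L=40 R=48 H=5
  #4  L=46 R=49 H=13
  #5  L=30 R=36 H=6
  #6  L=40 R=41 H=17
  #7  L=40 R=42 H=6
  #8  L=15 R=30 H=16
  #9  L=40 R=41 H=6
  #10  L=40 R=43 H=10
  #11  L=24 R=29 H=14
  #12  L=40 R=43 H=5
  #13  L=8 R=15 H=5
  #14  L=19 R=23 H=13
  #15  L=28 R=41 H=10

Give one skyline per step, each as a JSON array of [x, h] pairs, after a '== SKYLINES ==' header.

== SKYLINES ==
[[30,17],[50,0]]
[[30,17],[50,0]]
[[30,17],[50,0]]
[[30,17],[50,0]]
[[30,17],[50,0]]
[[30,17],[50,0]]
[[30,17],[50,0]]
[[15,16],[30,17],[50,0]]
[[15,16],[30,17],[50,0]]
[[15,16],[30,17],[50,0]]
[[15,16],[30,17],[50,0]]
[[15,16],[30,17],[50,0]]
[[8,5],[15,16],[30,17],[50,0]]
[[8,5],[15,16],[30,17],[50,0]]
[[8,5],[15,16],[30,17],[50,0]]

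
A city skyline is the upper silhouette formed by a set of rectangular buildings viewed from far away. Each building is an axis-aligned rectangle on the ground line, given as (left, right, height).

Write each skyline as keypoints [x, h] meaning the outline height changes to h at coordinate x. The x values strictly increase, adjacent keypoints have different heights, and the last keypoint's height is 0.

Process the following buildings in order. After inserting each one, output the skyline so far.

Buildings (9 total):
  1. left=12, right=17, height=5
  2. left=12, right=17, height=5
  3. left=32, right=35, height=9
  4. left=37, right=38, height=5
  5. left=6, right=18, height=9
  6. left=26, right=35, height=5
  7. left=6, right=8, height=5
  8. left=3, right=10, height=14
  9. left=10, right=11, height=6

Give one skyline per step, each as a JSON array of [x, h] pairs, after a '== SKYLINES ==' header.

== SKYLINES ==
[[12,5],[17,0]]
[[12,5],[17,0]]
[[12,5],[17,0],[32,9],[35,0]]
[[12,5],[17,0],[32,9],[35,0],[37,5],[38,0]]
[[6,9],[18,0],[32,9],[35,0],[37,5],[38,0]]
[[6,9],[18,0],[26,5],[32,9],[35,0],[37,5],[38,0]]
[[6,9],[18,0],[26,5],[32,9],[35,0],[37,5],[38,0]]
[[3,14],[10,9],[18,0],[26,5],[32,9],[35,0],[37,5],[38,0]]
[[3,14],[10,9],[18,0],[26,5],[32,9],[35,0],[37,5],[38,0]]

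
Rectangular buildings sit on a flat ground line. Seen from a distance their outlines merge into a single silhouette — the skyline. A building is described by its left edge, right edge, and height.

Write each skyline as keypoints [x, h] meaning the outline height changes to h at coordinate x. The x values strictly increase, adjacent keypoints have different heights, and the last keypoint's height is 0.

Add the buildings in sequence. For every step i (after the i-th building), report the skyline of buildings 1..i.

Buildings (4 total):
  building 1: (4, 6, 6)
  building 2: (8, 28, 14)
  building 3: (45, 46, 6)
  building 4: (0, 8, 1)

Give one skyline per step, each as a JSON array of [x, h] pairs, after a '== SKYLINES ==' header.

== SKYLINES ==
[[4,6],[6,0]]
[[4,6],[6,0],[8,14],[28,0]]
[[4,6],[6,0],[8,14],[28,0],[45,6],[46,0]]
[[0,1],[4,6],[6,1],[8,14],[28,0],[45,6],[46,0]]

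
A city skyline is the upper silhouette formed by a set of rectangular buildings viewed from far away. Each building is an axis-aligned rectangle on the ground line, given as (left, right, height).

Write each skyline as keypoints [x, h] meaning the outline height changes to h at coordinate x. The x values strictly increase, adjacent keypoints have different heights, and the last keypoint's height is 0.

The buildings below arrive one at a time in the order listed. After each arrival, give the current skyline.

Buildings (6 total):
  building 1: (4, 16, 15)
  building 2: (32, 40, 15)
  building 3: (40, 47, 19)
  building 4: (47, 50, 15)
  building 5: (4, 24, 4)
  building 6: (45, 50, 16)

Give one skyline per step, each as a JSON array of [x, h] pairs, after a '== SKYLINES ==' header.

== SKYLINES ==
[[4,15],[16,0]]
[[4,15],[16,0],[32,15],[40,0]]
[[4,15],[16,0],[32,15],[40,19],[47,0]]
[[4,15],[16,0],[32,15],[40,19],[47,15],[50,0]]
[[4,15],[16,4],[24,0],[32,15],[40,19],[47,15],[50,0]]
[[4,15],[16,4],[24,0],[32,15],[40,19],[47,16],[50,0]]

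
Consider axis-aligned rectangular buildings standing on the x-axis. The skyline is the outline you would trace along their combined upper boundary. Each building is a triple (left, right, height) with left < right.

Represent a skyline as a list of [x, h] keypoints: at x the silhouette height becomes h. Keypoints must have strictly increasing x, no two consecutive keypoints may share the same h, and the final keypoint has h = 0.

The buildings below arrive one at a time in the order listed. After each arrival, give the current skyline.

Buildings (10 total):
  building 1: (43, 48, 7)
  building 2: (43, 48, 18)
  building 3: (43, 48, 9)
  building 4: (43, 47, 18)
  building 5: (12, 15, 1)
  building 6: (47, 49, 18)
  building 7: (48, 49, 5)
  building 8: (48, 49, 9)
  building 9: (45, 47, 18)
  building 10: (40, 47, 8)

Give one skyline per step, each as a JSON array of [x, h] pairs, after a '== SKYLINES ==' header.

== SKYLINES ==
[[43,7],[48,0]]
[[43,18],[48,0]]
[[43,18],[48,0]]
[[43,18],[48,0]]
[[12,1],[15,0],[43,18],[48,0]]
[[12,1],[15,0],[43,18],[49,0]]
[[12,1],[15,0],[43,18],[49,0]]
[[12,1],[15,0],[43,18],[49,0]]
[[12,1],[15,0],[43,18],[49,0]]
[[12,1],[15,0],[40,8],[43,18],[49,0]]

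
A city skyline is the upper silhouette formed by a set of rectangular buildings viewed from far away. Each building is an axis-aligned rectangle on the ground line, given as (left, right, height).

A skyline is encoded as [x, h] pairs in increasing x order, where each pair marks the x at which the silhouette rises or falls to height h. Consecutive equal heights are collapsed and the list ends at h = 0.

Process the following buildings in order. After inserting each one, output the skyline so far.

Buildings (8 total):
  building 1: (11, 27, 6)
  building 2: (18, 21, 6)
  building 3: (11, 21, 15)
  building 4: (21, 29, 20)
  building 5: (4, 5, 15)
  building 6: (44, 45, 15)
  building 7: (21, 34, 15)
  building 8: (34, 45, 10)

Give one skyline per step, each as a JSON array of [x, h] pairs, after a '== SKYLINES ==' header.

== SKYLINES ==
[[11,6],[27,0]]
[[11,6],[27,0]]
[[11,15],[21,6],[27,0]]
[[11,15],[21,20],[29,0]]
[[4,15],[5,0],[11,15],[21,20],[29,0]]
[[4,15],[5,0],[11,15],[21,20],[29,0],[44,15],[45,0]]
[[4,15],[5,0],[11,15],[21,20],[29,15],[34,0],[44,15],[45,0]]
[[4,15],[5,0],[11,15],[21,20],[29,15],[34,10],[44,15],[45,0]]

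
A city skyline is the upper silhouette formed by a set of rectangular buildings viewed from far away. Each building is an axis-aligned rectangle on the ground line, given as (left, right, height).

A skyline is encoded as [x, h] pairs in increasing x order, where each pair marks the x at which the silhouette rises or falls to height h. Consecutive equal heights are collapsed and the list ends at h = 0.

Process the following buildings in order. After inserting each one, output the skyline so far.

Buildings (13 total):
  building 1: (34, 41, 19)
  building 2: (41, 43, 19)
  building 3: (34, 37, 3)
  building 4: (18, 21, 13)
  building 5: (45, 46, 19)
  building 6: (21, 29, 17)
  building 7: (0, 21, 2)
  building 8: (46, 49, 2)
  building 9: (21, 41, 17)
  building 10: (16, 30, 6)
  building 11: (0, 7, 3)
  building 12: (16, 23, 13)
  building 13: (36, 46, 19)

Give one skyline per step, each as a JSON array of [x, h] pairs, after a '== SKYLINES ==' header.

== SKYLINES ==
[[34,19],[41,0]]
[[34,19],[43,0]]
[[34,19],[43,0]]
[[18,13],[21,0],[34,19],[43,0]]
[[18,13],[21,0],[34,19],[43,0],[45,19],[46,0]]
[[18,13],[21,17],[29,0],[34,19],[43,0],[45,19],[46,0]]
[[0,2],[18,13],[21,17],[29,0],[34,19],[43,0],[45,19],[46,0]]
[[0,2],[18,13],[21,17],[29,0],[34,19],[43,0],[45,19],[46,2],[49,0]]
[[0,2],[18,13],[21,17],[34,19],[43,0],[45,19],[46,2],[49,0]]
[[0,2],[16,6],[18,13],[21,17],[34,19],[43,0],[45,19],[46,2],[49,0]]
[[0,3],[7,2],[16,6],[18,13],[21,17],[34,19],[43,0],[45,19],[46,2],[49,0]]
[[0,3],[7,2],[16,13],[21,17],[34,19],[43,0],[45,19],[46,2],[49,0]]
[[0,3],[7,2],[16,13],[21,17],[34,19],[46,2],[49,0]]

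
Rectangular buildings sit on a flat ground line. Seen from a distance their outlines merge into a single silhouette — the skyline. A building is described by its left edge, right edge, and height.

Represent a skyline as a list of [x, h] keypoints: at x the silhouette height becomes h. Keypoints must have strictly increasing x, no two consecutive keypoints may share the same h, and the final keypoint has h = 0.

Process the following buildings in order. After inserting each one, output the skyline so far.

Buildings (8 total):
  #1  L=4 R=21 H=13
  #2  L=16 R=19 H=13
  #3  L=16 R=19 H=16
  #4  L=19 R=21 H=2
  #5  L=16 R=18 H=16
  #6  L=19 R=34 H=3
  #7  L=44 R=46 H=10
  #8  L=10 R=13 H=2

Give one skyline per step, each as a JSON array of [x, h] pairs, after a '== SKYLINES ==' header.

== SKYLINES ==
[[4,13],[21,0]]
[[4,13],[21,0]]
[[4,13],[16,16],[19,13],[21,0]]
[[4,13],[16,16],[19,13],[21,0]]
[[4,13],[16,16],[19,13],[21,0]]
[[4,13],[16,16],[19,13],[21,3],[34,0]]
[[4,13],[16,16],[19,13],[21,3],[34,0],[44,10],[46,0]]
[[4,13],[16,16],[19,13],[21,3],[34,0],[44,10],[46,0]]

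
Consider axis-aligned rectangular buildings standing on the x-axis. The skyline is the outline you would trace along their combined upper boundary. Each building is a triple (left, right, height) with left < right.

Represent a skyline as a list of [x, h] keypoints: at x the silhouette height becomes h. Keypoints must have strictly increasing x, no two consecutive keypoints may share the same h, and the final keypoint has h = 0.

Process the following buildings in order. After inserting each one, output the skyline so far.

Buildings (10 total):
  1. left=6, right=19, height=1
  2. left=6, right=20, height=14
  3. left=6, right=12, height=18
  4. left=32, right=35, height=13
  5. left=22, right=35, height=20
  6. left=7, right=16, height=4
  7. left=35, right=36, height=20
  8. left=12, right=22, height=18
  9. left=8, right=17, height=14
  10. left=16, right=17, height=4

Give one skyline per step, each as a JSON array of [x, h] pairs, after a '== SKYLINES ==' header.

== SKYLINES ==
[[6,1],[19,0]]
[[6,14],[20,0]]
[[6,18],[12,14],[20,0]]
[[6,18],[12,14],[20,0],[32,13],[35,0]]
[[6,18],[12,14],[20,0],[22,20],[35,0]]
[[6,18],[12,14],[20,0],[22,20],[35,0]]
[[6,18],[12,14],[20,0],[22,20],[36,0]]
[[6,18],[22,20],[36,0]]
[[6,18],[22,20],[36,0]]
[[6,18],[22,20],[36,0]]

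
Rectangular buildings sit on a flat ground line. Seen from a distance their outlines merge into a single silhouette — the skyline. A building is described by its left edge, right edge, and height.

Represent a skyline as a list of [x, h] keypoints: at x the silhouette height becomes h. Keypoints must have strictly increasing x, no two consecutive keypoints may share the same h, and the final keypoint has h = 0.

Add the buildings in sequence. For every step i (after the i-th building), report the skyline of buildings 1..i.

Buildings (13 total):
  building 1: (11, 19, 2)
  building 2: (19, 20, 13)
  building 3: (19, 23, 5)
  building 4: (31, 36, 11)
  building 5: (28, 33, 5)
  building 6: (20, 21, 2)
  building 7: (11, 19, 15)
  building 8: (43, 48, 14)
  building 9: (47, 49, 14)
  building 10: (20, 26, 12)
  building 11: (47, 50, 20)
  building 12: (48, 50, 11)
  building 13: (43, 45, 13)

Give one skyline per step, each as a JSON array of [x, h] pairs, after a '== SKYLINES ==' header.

== SKYLINES ==
[[11,2],[19,0]]
[[11,2],[19,13],[20,0]]
[[11,2],[19,13],[20,5],[23,0]]
[[11,2],[19,13],[20,5],[23,0],[31,11],[36,0]]
[[11,2],[19,13],[20,5],[23,0],[28,5],[31,11],[36,0]]
[[11,2],[19,13],[20,5],[23,0],[28,5],[31,11],[36,0]]
[[11,15],[19,13],[20,5],[23,0],[28,5],[31,11],[36,0]]
[[11,15],[19,13],[20,5],[23,0],[28,5],[31,11],[36,0],[43,14],[48,0]]
[[11,15],[19,13],[20,5],[23,0],[28,5],[31,11],[36,0],[43,14],[49,0]]
[[11,15],[19,13],[20,12],[26,0],[28,5],[31,11],[36,0],[43,14],[49,0]]
[[11,15],[19,13],[20,12],[26,0],[28,5],[31,11],[36,0],[43,14],[47,20],[50,0]]
[[11,15],[19,13],[20,12],[26,0],[28,5],[31,11],[36,0],[43,14],[47,20],[50,0]]
[[11,15],[19,13],[20,12],[26,0],[28,5],[31,11],[36,0],[43,14],[47,20],[50,0]]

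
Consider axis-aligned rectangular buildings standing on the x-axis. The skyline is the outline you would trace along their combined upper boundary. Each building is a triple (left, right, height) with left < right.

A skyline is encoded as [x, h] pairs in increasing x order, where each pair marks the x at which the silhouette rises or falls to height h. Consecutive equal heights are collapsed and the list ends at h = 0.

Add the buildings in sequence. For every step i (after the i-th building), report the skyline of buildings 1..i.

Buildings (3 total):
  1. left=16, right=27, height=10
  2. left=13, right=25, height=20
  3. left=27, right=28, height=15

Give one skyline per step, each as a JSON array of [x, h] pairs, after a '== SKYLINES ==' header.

== SKYLINES ==
[[16,10],[27,0]]
[[13,20],[25,10],[27,0]]
[[13,20],[25,10],[27,15],[28,0]]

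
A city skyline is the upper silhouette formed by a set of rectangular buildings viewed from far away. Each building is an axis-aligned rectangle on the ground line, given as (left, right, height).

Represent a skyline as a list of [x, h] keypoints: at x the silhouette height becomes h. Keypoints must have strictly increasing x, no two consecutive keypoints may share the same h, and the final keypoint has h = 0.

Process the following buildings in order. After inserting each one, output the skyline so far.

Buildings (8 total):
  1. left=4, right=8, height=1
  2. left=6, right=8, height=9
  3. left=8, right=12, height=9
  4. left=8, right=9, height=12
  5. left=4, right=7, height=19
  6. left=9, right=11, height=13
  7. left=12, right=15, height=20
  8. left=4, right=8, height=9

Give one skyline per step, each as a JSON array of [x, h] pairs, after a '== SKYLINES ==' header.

== SKYLINES ==
[[4,1],[8,0]]
[[4,1],[6,9],[8,0]]
[[4,1],[6,9],[12,0]]
[[4,1],[6,9],[8,12],[9,9],[12,0]]
[[4,19],[7,9],[8,12],[9,9],[12,0]]
[[4,19],[7,9],[8,12],[9,13],[11,9],[12,0]]
[[4,19],[7,9],[8,12],[9,13],[11,9],[12,20],[15,0]]
[[4,19],[7,9],[8,12],[9,13],[11,9],[12,20],[15,0]]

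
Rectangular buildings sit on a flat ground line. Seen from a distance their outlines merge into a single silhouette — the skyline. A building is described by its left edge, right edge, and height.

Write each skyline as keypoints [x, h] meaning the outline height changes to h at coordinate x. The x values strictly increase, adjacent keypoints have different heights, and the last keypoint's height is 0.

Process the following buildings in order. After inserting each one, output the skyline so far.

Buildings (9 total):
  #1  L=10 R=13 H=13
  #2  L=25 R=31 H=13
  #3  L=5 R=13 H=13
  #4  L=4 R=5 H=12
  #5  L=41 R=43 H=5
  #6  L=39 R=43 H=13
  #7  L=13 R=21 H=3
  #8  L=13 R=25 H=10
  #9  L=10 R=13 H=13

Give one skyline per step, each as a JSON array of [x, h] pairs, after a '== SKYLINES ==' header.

== SKYLINES ==
[[10,13],[13,0]]
[[10,13],[13,0],[25,13],[31,0]]
[[5,13],[13,0],[25,13],[31,0]]
[[4,12],[5,13],[13,0],[25,13],[31,0]]
[[4,12],[5,13],[13,0],[25,13],[31,0],[41,5],[43,0]]
[[4,12],[5,13],[13,0],[25,13],[31,0],[39,13],[43,0]]
[[4,12],[5,13],[13,3],[21,0],[25,13],[31,0],[39,13],[43,0]]
[[4,12],[5,13],[13,10],[25,13],[31,0],[39,13],[43,0]]
[[4,12],[5,13],[13,10],[25,13],[31,0],[39,13],[43,0]]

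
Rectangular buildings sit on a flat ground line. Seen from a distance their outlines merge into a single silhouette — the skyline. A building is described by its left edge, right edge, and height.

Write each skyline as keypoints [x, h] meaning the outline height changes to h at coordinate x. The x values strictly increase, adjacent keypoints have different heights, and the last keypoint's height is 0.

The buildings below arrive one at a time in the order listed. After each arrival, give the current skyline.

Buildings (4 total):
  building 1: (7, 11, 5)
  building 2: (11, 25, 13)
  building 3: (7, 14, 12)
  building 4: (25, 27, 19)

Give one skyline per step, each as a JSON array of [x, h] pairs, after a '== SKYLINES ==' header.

== SKYLINES ==
[[7,5],[11,0]]
[[7,5],[11,13],[25,0]]
[[7,12],[11,13],[25,0]]
[[7,12],[11,13],[25,19],[27,0]]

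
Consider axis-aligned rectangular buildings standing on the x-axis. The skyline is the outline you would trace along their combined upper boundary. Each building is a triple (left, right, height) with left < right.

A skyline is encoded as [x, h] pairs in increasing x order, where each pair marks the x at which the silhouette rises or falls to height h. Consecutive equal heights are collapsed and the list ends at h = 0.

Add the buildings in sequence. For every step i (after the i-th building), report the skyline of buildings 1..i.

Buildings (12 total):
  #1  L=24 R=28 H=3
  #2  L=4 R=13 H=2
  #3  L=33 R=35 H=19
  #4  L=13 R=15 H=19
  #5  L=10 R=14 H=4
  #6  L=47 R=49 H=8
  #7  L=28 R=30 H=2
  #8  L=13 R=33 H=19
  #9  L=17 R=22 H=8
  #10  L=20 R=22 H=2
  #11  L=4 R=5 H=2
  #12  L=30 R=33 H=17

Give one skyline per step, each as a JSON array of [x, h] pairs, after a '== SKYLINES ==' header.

== SKYLINES ==
[[24,3],[28,0]]
[[4,2],[13,0],[24,3],[28,0]]
[[4,2],[13,0],[24,3],[28,0],[33,19],[35,0]]
[[4,2],[13,19],[15,0],[24,3],[28,0],[33,19],[35,0]]
[[4,2],[10,4],[13,19],[15,0],[24,3],[28,0],[33,19],[35,0]]
[[4,2],[10,4],[13,19],[15,0],[24,3],[28,0],[33,19],[35,0],[47,8],[49,0]]
[[4,2],[10,4],[13,19],[15,0],[24,3],[28,2],[30,0],[33,19],[35,0],[47,8],[49,0]]
[[4,2],[10,4],[13,19],[35,0],[47,8],[49,0]]
[[4,2],[10,4],[13,19],[35,0],[47,8],[49,0]]
[[4,2],[10,4],[13,19],[35,0],[47,8],[49,0]]
[[4,2],[10,4],[13,19],[35,0],[47,8],[49,0]]
[[4,2],[10,4],[13,19],[35,0],[47,8],[49,0]]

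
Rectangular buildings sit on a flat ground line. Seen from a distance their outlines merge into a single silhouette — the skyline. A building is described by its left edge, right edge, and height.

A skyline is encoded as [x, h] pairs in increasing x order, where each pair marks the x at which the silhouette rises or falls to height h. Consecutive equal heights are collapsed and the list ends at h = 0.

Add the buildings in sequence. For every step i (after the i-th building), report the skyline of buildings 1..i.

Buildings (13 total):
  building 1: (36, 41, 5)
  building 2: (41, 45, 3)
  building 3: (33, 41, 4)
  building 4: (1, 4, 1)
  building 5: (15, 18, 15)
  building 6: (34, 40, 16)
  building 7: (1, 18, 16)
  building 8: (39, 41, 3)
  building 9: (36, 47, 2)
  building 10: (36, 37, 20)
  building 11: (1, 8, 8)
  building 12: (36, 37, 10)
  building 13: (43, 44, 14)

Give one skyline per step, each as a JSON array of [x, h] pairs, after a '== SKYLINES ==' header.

== SKYLINES ==
[[36,5],[41,0]]
[[36,5],[41,3],[45,0]]
[[33,4],[36,5],[41,3],[45,0]]
[[1,1],[4,0],[33,4],[36,5],[41,3],[45,0]]
[[1,1],[4,0],[15,15],[18,0],[33,4],[36,5],[41,3],[45,0]]
[[1,1],[4,0],[15,15],[18,0],[33,4],[34,16],[40,5],[41,3],[45,0]]
[[1,16],[18,0],[33,4],[34,16],[40,5],[41,3],[45,0]]
[[1,16],[18,0],[33,4],[34,16],[40,5],[41,3],[45,0]]
[[1,16],[18,0],[33,4],[34,16],[40,5],[41,3],[45,2],[47,0]]
[[1,16],[18,0],[33,4],[34,16],[36,20],[37,16],[40,5],[41,3],[45,2],[47,0]]
[[1,16],[18,0],[33,4],[34,16],[36,20],[37,16],[40,5],[41,3],[45,2],[47,0]]
[[1,16],[18,0],[33,4],[34,16],[36,20],[37,16],[40,5],[41,3],[45,2],[47,0]]
[[1,16],[18,0],[33,4],[34,16],[36,20],[37,16],[40,5],[41,3],[43,14],[44,3],[45,2],[47,0]]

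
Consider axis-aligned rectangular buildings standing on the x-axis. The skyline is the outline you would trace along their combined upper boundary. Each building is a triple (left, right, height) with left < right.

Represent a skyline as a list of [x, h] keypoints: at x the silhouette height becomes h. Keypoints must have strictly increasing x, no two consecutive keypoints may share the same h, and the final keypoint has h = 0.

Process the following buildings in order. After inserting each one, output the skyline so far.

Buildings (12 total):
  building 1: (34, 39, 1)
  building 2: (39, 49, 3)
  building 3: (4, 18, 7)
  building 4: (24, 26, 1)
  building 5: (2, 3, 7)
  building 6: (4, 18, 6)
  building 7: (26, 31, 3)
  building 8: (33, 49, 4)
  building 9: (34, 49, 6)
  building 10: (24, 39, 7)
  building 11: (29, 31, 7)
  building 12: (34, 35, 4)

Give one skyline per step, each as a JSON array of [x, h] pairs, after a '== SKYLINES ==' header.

== SKYLINES ==
[[34,1],[39,0]]
[[34,1],[39,3],[49,0]]
[[4,7],[18,0],[34,1],[39,3],[49,0]]
[[4,7],[18,0],[24,1],[26,0],[34,1],[39,3],[49,0]]
[[2,7],[3,0],[4,7],[18,0],[24,1],[26,0],[34,1],[39,3],[49,0]]
[[2,7],[3,0],[4,7],[18,0],[24,1],[26,0],[34,1],[39,3],[49,0]]
[[2,7],[3,0],[4,7],[18,0],[24,1],[26,3],[31,0],[34,1],[39,3],[49,0]]
[[2,7],[3,0],[4,7],[18,0],[24,1],[26,3],[31,0],[33,4],[49,0]]
[[2,7],[3,0],[4,7],[18,0],[24,1],[26,3],[31,0],[33,4],[34,6],[49,0]]
[[2,7],[3,0],[4,7],[18,0],[24,7],[39,6],[49,0]]
[[2,7],[3,0],[4,7],[18,0],[24,7],[39,6],[49,0]]
[[2,7],[3,0],[4,7],[18,0],[24,7],[39,6],[49,0]]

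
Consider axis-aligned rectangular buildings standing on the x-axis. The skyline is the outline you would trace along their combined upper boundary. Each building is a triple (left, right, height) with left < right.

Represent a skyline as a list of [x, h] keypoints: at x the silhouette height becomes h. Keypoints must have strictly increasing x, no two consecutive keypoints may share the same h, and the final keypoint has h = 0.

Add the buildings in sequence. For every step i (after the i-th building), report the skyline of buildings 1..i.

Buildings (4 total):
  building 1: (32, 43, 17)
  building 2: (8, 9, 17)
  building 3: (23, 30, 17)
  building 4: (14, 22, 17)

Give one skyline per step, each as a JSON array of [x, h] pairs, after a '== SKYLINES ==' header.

== SKYLINES ==
[[32,17],[43,0]]
[[8,17],[9,0],[32,17],[43,0]]
[[8,17],[9,0],[23,17],[30,0],[32,17],[43,0]]
[[8,17],[9,0],[14,17],[22,0],[23,17],[30,0],[32,17],[43,0]]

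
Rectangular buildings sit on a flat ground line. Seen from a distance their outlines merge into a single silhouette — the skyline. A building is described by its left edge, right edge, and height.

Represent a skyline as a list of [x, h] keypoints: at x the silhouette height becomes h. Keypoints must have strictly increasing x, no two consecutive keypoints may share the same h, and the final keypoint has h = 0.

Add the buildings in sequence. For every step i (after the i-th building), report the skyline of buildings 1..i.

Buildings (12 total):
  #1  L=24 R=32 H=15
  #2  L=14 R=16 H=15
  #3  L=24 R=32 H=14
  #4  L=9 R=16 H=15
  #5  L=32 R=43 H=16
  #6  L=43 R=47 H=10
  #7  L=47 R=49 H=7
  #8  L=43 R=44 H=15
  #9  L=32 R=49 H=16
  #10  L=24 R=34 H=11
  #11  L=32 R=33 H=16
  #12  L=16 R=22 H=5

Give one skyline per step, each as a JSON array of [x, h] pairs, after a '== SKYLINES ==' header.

== SKYLINES ==
[[24,15],[32,0]]
[[14,15],[16,0],[24,15],[32,0]]
[[14,15],[16,0],[24,15],[32,0]]
[[9,15],[16,0],[24,15],[32,0]]
[[9,15],[16,0],[24,15],[32,16],[43,0]]
[[9,15],[16,0],[24,15],[32,16],[43,10],[47,0]]
[[9,15],[16,0],[24,15],[32,16],[43,10],[47,7],[49,0]]
[[9,15],[16,0],[24,15],[32,16],[43,15],[44,10],[47,7],[49,0]]
[[9,15],[16,0],[24,15],[32,16],[49,0]]
[[9,15],[16,0],[24,15],[32,16],[49,0]]
[[9,15],[16,0],[24,15],[32,16],[49,0]]
[[9,15],[16,5],[22,0],[24,15],[32,16],[49,0]]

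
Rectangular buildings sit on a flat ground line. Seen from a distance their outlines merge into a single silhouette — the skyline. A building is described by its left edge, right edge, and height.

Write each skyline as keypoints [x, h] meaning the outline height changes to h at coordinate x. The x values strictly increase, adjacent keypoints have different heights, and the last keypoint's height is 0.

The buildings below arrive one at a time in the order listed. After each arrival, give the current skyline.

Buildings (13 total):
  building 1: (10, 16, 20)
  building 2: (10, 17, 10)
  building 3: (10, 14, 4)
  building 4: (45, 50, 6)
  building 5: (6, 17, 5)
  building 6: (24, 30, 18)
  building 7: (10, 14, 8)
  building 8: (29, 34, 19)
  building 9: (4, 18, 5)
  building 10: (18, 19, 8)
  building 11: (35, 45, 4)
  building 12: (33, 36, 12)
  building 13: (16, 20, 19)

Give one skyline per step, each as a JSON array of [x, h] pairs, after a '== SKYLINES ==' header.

== SKYLINES ==
[[10,20],[16,0]]
[[10,20],[16,10],[17,0]]
[[10,20],[16,10],[17,0]]
[[10,20],[16,10],[17,0],[45,6],[50,0]]
[[6,5],[10,20],[16,10],[17,0],[45,6],[50,0]]
[[6,5],[10,20],[16,10],[17,0],[24,18],[30,0],[45,6],[50,0]]
[[6,5],[10,20],[16,10],[17,0],[24,18],[30,0],[45,6],[50,0]]
[[6,5],[10,20],[16,10],[17,0],[24,18],[29,19],[34,0],[45,6],[50,0]]
[[4,5],[10,20],[16,10],[17,5],[18,0],[24,18],[29,19],[34,0],[45,6],[50,0]]
[[4,5],[10,20],[16,10],[17,5],[18,8],[19,0],[24,18],[29,19],[34,0],[45,6],[50,0]]
[[4,5],[10,20],[16,10],[17,5],[18,8],[19,0],[24,18],[29,19],[34,0],[35,4],[45,6],[50,0]]
[[4,5],[10,20],[16,10],[17,5],[18,8],[19,0],[24,18],[29,19],[34,12],[36,4],[45,6],[50,0]]
[[4,5],[10,20],[16,19],[20,0],[24,18],[29,19],[34,12],[36,4],[45,6],[50,0]]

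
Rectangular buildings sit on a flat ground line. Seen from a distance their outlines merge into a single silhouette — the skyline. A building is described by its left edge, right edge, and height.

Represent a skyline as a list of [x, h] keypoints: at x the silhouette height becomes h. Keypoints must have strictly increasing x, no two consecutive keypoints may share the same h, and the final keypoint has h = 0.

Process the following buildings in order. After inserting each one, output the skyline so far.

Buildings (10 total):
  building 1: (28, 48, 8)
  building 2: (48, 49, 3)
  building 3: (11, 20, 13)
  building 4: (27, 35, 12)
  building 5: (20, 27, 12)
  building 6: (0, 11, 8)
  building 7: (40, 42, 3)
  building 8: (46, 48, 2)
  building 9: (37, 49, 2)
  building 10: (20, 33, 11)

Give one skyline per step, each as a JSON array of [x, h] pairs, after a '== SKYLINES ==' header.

== SKYLINES ==
[[28,8],[48,0]]
[[28,8],[48,3],[49,0]]
[[11,13],[20,0],[28,8],[48,3],[49,0]]
[[11,13],[20,0],[27,12],[35,8],[48,3],[49,0]]
[[11,13],[20,12],[35,8],[48,3],[49,0]]
[[0,8],[11,13],[20,12],[35,8],[48,3],[49,0]]
[[0,8],[11,13],[20,12],[35,8],[48,3],[49,0]]
[[0,8],[11,13],[20,12],[35,8],[48,3],[49,0]]
[[0,8],[11,13],[20,12],[35,8],[48,3],[49,0]]
[[0,8],[11,13],[20,12],[35,8],[48,3],[49,0]]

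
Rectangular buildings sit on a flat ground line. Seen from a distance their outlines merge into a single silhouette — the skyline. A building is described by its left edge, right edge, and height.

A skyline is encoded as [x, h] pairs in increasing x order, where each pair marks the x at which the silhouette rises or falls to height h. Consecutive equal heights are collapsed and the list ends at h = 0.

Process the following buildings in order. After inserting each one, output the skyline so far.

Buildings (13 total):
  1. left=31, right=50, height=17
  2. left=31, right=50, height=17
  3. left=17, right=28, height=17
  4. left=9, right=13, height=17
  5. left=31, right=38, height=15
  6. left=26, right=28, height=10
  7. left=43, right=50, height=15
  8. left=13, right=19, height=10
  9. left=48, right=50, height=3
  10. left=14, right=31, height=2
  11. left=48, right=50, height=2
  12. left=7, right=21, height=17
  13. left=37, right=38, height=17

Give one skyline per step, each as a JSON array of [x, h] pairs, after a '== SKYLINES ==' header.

== SKYLINES ==
[[31,17],[50,0]]
[[31,17],[50,0]]
[[17,17],[28,0],[31,17],[50,0]]
[[9,17],[13,0],[17,17],[28,0],[31,17],[50,0]]
[[9,17],[13,0],[17,17],[28,0],[31,17],[50,0]]
[[9,17],[13,0],[17,17],[28,0],[31,17],[50,0]]
[[9,17],[13,0],[17,17],[28,0],[31,17],[50,0]]
[[9,17],[13,10],[17,17],[28,0],[31,17],[50,0]]
[[9,17],[13,10],[17,17],[28,0],[31,17],[50,0]]
[[9,17],[13,10],[17,17],[28,2],[31,17],[50,0]]
[[9,17],[13,10],[17,17],[28,2],[31,17],[50,0]]
[[7,17],[28,2],[31,17],[50,0]]
[[7,17],[28,2],[31,17],[50,0]]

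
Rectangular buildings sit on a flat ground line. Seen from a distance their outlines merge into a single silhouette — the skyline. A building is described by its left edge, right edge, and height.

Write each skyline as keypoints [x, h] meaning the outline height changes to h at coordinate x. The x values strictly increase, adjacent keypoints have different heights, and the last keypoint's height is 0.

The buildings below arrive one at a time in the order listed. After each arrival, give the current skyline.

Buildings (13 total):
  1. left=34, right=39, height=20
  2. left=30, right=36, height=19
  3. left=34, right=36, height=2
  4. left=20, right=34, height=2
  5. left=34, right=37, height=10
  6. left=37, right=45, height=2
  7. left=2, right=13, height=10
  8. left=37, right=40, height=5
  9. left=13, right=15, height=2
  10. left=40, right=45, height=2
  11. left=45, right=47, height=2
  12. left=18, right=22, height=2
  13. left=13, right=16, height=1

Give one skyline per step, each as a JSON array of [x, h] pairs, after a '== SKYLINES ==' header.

== SKYLINES ==
[[34,20],[39,0]]
[[30,19],[34,20],[39,0]]
[[30,19],[34,20],[39,0]]
[[20,2],[30,19],[34,20],[39,0]]
[[20,2],[30,19],[34,20],[39,0]]
[[20,2],[30,19],[34,20],[39,2],[45,0]]
[[2,10],[13,0],[20,2],[30,19],[34,20],[39,2],[45,0]]
[[2,10],[13,0],[20,2],[30,19],[34,20],[39,5],[40,2],[45,0]]
[[2,10],[13,2],[15,0],[20,2],[30,19],[34,20],[39,5],[40,2],[45,0]]
[[2,10],[13,2],[15,0],[20,2],[30,19],[34,20],[39,5],[40,2],[45,0]]
[[2,10],[13,2],[15,0],[20,2],[30,19],[34,20],[39,5],[40,2],[47,0]]
[[2,10],[13,2],[15,0],[18,2],[30,19],[34,20],[39,5],[40,2],[47,0]]
[[2,10],[13,2],[15,1],[16,0],[18,2],[30,19],[34,20],[39,5],[40,2],[47,0]]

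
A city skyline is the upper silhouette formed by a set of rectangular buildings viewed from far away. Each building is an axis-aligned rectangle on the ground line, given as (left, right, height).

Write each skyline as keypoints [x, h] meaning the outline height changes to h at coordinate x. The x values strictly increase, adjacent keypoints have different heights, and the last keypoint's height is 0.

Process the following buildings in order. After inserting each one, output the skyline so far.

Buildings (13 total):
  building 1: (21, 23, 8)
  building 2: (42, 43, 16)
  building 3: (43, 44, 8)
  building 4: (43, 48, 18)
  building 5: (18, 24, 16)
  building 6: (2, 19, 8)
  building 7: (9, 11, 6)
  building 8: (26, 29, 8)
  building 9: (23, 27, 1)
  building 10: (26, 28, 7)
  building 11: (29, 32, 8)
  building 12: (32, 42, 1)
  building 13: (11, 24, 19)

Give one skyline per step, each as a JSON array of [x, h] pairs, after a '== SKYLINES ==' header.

== SKYLINES ==
[[21,8],[23,0]]
[[21,8],[23,0],[42,16],[43,0]]
[[21,8],[23,0],[42,16],[43,8],[44,0]]
[[21,8],[23,0],[42,16],[43,18],[48,0]]
[[18,16],[24,0],[42,16],[43,18],[48,0]]
[[2,8],[18,16],[24,0],[42,16],[43,18],[48,0]]
[[2,8],[18,16],[24,0],[42,16],[43,18],[48,0]]
[[2,8],[18,16],[24,0],[26,8],[29,0],[42,16],[43,18],[48,0]]
[[2,8],[18,16],[24,1],[26,8],[29,0],[42,16],[43,18],[48,0]]
[[2,8],[18,16],[24,1],[26,8],[29,0],[42,16],[43,18],[48,0]]
[[2,8],[18,16],[24,1],[26,8],[32,0],[42,16],[43,18],[48,0]]
[[2,8],[18,16],[24,1],[26,8],[32,1],[42,16],[43,18],[48,0]]
[[2,8],[11,19],[24,1],[26,8],[32,1],[42,16],[43,18],[48,0]]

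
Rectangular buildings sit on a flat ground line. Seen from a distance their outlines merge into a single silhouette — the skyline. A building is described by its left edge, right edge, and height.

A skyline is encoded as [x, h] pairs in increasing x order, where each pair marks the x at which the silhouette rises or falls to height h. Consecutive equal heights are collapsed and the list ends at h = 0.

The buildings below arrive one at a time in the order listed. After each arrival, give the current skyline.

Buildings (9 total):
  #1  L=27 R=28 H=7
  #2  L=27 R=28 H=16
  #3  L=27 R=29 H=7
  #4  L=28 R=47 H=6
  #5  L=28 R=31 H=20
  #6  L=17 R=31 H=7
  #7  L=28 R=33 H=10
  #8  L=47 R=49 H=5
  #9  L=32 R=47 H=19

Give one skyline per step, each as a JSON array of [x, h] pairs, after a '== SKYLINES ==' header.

== SKYLINES ==
[[27,7],[28,0]]
[[27,16],[28,0]]
[[27,16],[28,7],[29,0]]
[[27,16],[28,7],[29,6],[47,0]]
[[27,16],[28,20],[31,6],[47,0]]
[[17,7],[27,16],[28,20],[31,6],[47,0]]
[[17,7],[27,16],[28,20],[31,10],[33,6],[47,0]]
[[17,7],[27,16],[28,20],[31,10],[33,6],[47,5],[49,0]]
[[17,7],[27,16],[28,20],[31,10],[32,19],[47,5],[49,0]]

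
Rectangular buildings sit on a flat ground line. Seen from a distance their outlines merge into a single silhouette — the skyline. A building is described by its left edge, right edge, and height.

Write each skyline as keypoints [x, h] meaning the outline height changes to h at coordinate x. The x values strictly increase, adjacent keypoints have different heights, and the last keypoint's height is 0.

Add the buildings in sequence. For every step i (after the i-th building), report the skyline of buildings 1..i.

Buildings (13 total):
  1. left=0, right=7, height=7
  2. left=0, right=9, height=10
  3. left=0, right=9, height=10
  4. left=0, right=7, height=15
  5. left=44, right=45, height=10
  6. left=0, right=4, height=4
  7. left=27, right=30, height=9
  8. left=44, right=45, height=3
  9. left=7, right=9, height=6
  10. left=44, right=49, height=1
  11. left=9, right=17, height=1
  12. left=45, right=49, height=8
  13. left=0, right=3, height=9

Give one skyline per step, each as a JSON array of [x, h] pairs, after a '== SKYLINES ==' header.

== SKYLINES ==
[[0,7],[7,0]]
[[0,10],[9,0]]
[[0,10],[9,0]]
[[0,15],[7,10],[9,0]]
[[0,15],[7,10],[9,0],[44,10],[45,0]]
[[0,15],[7,10],[9,0],[44,10],[45,0]]
[[0,15],[7,10],[9,0],[27,9],[30,0],[44,10],[45,0]]
[[0,15],[7,10],[9,0],[27,9],[30,0],[44,10],[45,0]]
[[0,15],[7,10],[9,0],[27,9],[30,0],[44,10],[45,0]]
[[0,15],[7,10],[9,0],[27,9],[30,0],[44,10],[45,1],[49,0]]
[[0,15],[7,10],[9,1],[17,0],[27,9],[30,0],[44,10],[45,1],[49,0]]
[[0,15],[7,10],[9,1],[17,0],[27,9],[30,0],[44,10],[45,8],[49,0]]
[[0,15],[7,10],[9,1],[17,0],[27,9],[30,0],[44,10],[45,8],[49,0]]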